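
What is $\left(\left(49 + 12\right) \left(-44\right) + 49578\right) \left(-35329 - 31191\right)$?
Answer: $-3119388880$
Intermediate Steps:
$\left(\left(49 + 12\right) \left(-44\right) + 49578\right) \left(-35329 - 31191\right) = \left(61 \left(-44\right) + 49578\right) \left(-66520\right) = \left(-2684 + 49578\right) \left(-66520\right) = 46894 \left(-66520\right) = -3119388880$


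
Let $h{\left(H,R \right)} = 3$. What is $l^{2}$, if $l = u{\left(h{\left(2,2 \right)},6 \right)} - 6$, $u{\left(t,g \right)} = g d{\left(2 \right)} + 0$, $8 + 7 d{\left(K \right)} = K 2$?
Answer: $\frac{4356}{49} \approx 88.898$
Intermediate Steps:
$d{\left(K \right)} = - \frac{8}{7} + \frac{2 K}{7}$ ($d{\left(K \right)} = - \frac{8}{7} + \frac{K 2}{7} = - \frac{8}{7} + \frac{2 K}{7}$)
$u{\left(t,g \right)} = - \frac{4 g}{7}$ ($u{\left(t,g \right)} = g \left(- \frac{8}{7} + \frac{2}{7} \cdot 2\right) + 0 = g \left(- \frac{8}{7} + \frac{4}{7}\right) + 0 = g \left(- \frac{4}{7}\right) + 0 = - \frac{4 g}{7} + 0 = - \frac{4 g}{7}$)
$l = - \frac{66}{7}$ ($l = \left(- \frac{4}{7}\right) 6 - 6 = - \frac{24}{7} - 6 = - \frac{66}{7} \approx -9.4286$)
$l^{2} = \left(- \frac{66}{7}\right)^{2} = \frac{4356}{49}$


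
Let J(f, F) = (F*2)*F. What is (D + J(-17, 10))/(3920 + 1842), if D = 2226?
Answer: 1213/2881 ≈ 0.42103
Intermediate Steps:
J(f, F) = 2*F² (J(f, F) = (2*F)*F = 2*F²)
(D + J(-17, 10))/(3920 + 1842) = (2226 + 2*10²)/(3920 + 1842) = (2226 + 2*100)/5762 = (2226 + 200)*(1/5762) = 2426*(1/5762) = 1213/2881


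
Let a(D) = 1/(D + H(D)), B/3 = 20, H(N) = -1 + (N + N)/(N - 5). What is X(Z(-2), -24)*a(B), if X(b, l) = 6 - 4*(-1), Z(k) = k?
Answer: 110/673 ≈ 0.16345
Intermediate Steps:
H(N) = -1 + 2*N/(-5 + N) (H(N) = -1 + (2*N)/(-5 + N) = -1 + 2*N/(-5 + N))
X(b, l) = 10 (X(b, l) = 6 + 4 = 10)
B = 60 (B = 3*20 = 60)
a(D) = 1/(D + (5 + D)/(-5 + D))
X(Z(-2), -24)*a(B) = 10*((-5 + 60)/(5 + 60 + 60*(-5 + 60))) = 10*(55/(5 + 60 + 60*55)) = 10*(55/(5 + 60 + 3300)) = 10*(55/3365) = 10*((1/3365)*55) = 10*(11/673) = 110/673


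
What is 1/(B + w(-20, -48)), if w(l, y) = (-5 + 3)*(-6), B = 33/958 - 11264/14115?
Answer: 13522170/151940923 ≈ 0.088996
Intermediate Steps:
B = -10325117/13522170 (B = 33*(1/958) - 11264*1/14115 = 33/958 - 11264/14115 = -10325117/13522170 ≈ -0.76357)
w(l, y) = 12 (w(l, y) = -2*(-6) = 12)
1/(B + w(-20, -48)) = 1/(-10325117/13522170 + 12) = 1/(151940923/13522170) = 13522170/151940923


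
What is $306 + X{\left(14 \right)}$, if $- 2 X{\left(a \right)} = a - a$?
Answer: $306$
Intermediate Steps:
$X{\left(a \right)} = 0$ ($X{\left(a \right)} = - \frac{a - a}{2} = \left(- \frac{1}{2}\right) 0 = 0$)
$306 + X{\left(14 \right)} = 306 + 0 = 306$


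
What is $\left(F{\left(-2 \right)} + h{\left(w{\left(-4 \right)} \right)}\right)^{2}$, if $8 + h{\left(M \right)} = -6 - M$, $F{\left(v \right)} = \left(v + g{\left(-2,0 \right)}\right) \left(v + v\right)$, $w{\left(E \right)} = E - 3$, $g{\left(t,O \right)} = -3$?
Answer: $169$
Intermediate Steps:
$w{\left(E \right)} = -3 + E$
$F{\left(v \right)} = 2 v \left(-3 + v\right)$ ($F{\left(v \right)} = \left(v - 3\right) \left(v + v\right) = \left(-3 + v\right) 2 v = 2 v \left(-3 + v\right)$)
$h{\left(M \right)} = -14 - M$ ($h{\left(M \right)} = -8 - \left(6 + M\right) = -14 - M$)
$\left(F{\left(-2 \right)} + h{\left(w{\left(-4 \right)} \right)}\right)^{2} = \left(2 \left(-2\right) \left(-3 - 2\right) - 7\right)^{2} = \left(2 \left(-2\right) \left(-5\right) - 7\right)^{2} = \left(20 + \left(-14 + 7\right)\right)^{2} = \left(20 - 7\right)^{2} = 13^{2} = 169$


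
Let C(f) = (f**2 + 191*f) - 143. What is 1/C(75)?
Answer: 1/19807 ≈ 5.0487e-5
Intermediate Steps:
C(f) = -143 + f**2 + 191*f
1/C(75) = 1/(-143 + 75**2 + 191*75) = 1/(-143 + 5625 + 14325) = 1/19807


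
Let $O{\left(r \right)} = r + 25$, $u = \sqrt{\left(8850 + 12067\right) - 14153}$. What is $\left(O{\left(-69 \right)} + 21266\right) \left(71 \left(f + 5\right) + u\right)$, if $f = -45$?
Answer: $-60270480 + 42444 \sqrt{1691} \approx -5.8525 \cdot 10^{7}$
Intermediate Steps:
$u = 2 \sqrt{1691}$ ($u = \sqrt{20917 - 14153} = \sqrt{6764} = 2 \sqrt{1691} \approx 82.244$)
$O{\left(r \right)} = 25 + r$
$\left(O{\left(-69 \right)} + 21266\right) \left(71 \left(f + 5\right) + u\right) = \left(\left(25 - 69\right) + 21266\right) \left(71 \left(-45 + 5\right) + 2 \sqrt{1691}\right) = \left(-44 + 21266\right) \left(71 \left(-40\right) + 2 \sqrt{1691}\right) = 21222 \left(-2840 + 2 \sqrt{1691}\right) = -60270480 + 42444 \sqrt{1691}$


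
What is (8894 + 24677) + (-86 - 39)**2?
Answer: 49196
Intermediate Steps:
(8894 + 24677) + (-86 - 39)**2 = 33571 + (-125)**2 = 33571 + 15625 = 49196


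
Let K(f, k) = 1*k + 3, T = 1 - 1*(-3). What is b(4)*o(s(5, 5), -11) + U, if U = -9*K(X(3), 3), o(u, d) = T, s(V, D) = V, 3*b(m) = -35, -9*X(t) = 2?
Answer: -302/3 ≈ -100.67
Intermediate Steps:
X(t) = -2/9 (X(t) = -1/9*2 = -2/9)
T = 4 (T = 1 + 3 = 4)
b(m) = -35/3 (b(m) = (1/3)*(-35) = -35/3)
K(f, k) = 3 + k (K(f, k) = k + 3 = 3 + k)
o(u, d) = 4
U = -54 (U = -9*(3 + 3) = -9*6 = -54)
b(4)*o(s(5, 5), -11) + U = -35/3*4 - 54 = -140/3 - 54 = -302/3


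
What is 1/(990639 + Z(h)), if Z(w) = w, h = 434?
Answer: 1/991073 ≈ 1.0090e-6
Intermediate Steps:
1/(990639 + Z(h)) = 1/(990639 + 434) = 1/991073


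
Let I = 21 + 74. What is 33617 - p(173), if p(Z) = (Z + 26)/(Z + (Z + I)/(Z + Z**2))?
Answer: 87534227320/2603957 ≈ 33616.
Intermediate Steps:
I = 95
p(Z) = (26 + Z)/(Z + (95 + Z)/(Z + Z**2)) (p(Z) = (Z + 26)/(Z + (Z + 95)/(Z + Z**2)) = (26 + Z)/(Z + (95 + Z)/(Z + Z**2)))
33617 - p(173) = 33617 - 173*(26 + 173**2 + 27*173)/(95 + 173 + 173**2 + 173**3) = 33617 - 173*(26 + 29929 + 4671)/(95 + 173 + 29929 + 5177717) = 33617 - 173*34626/5207914 = 33617 - 1*2995149/2603957 = 33617 - 2995149/2603957 = 87534227320/2603957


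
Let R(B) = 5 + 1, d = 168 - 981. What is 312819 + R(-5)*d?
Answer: 307941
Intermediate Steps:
d = -813
R(B) = 6
312819 + R(-5)*d = 312819 + 6*(-813) = 312819 - 4878 = 307941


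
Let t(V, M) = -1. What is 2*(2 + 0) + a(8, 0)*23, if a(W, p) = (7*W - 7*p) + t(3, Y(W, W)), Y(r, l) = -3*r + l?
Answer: 1269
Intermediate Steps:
Y(r, l) = l - 3*r
a(W, p) = -1 - 7*p + 7*W (a(W, p) = (7*W - 7*p) - 1 = (-7*p + 7*W) - 1 = -1 - 7*p + 7*W)
2*(2 + 0) + a(8, 0)*23 = 2*(2 + 0) + (-1 - 7*0 + 7*8)*23 = 2*2 + (-1 + 0 + 56)*23 = 4 + 55*23 = 4 + 1265 = 1269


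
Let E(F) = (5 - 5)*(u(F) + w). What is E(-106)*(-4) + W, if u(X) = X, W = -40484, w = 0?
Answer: -40484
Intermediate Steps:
E(F) = 0 (E(F) = (5 - 5)*(F + 0) = 0*F = 0)
E(-106)*(-4) + W = 0*(-4) - 40484 = 0 - 40484 = -40484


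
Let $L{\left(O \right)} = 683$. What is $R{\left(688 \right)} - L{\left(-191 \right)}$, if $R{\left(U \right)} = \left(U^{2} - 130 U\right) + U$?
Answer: $383909$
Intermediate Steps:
$R{\left(U \right)} = U^{2} - 129 U$
$R{\left(688 \right)} - L{\left(-191 \right)} = 688 \left(-129 + 688\right) - 683 = 688 \cdot 559 - 683 = 384592 - 683 = 383909$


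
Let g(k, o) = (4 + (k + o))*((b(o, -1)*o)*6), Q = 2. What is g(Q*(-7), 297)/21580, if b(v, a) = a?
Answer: -255717/10790 ≈ -23.699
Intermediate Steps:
g(k, o) = -6*o*(4 + k + o) (g(k, o) = (4 + (k + o))*(-o*6) = (4 + k + o)*(-6*o) = -6*o*(4 + k + o))
g(Q*(-7), 297)/21580 = -6*297*(4 + 2*(-7) + 297)/21580 = -6*297*(4 - 14 + 297)*(1/21580) = -6*297*287*(1/21580) = -511434*1/21580 = -255717/10790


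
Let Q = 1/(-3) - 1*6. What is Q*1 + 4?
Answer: -7/3 ≈ -2.3333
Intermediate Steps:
Q = -19/3 (Q = -⅓ - 6 = -19/3 ≈ -6.3333)
Q*1 + 4 = -19/3*1 + 4 = -19/3 + 4 = -7/3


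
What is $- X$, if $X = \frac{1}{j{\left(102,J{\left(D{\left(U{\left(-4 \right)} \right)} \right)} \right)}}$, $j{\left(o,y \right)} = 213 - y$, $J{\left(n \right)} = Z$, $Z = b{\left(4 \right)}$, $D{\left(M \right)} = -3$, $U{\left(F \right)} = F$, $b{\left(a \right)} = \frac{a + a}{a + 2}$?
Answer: $- \frac{3}{635} \approx -0.0047244$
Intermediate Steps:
$b{\left(a \right)} = \frac{2 a}{2 + a}$
$Z = \frac{4}{3}$ ($Z = 2 \cdot 4 \frac{1}{2 + 4} = 2 \cdot 4 \cdot \frac{1}{6} = \frac{4}{3} \approx 1.3333$)
$J{\left(n \right)} = \frac{4}{3}$
$X = \frac{3}{635}$ ($X = \frac{1}{213 - \frac{4}{3}} = \frac{1}{\frac{635}{3}} = \frac{3}{635} \approx 0.0047244$)
$- X = \left(-1\right) \frac{3}{635} = - \frac{3}{635}$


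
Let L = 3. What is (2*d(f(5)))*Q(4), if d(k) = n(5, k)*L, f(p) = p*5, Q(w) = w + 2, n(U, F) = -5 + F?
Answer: 720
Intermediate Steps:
Q(w) = 2 + w
f(p) = 5*p
d(k) = -15 + 3*k (d(k) = (-5 + k)*3 = -15 + 3*k)
(2*d(f(5)))*Q(4) = (2*(-15 + 3*(5*5)))*(2 + 4) = (2*(-15 + 3*25))*6 = (2*(-15 + 75))*6 = (2*60)*6 = 120*6 = 720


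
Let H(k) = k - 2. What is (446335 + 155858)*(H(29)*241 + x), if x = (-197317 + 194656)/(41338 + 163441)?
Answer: 802418735182356/204779 ≈ 3.9185e+9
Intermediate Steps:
H(k) = -2 + k
x = -2661/204779 ≈ -0.012994
(446335 + 155858)*(H(29)*241 + x) = (446335 + 155858)*((-2 + 29)*241 - 2661/204779) = 602193*(27*241 - 2661/204779) = 602193*(6507 - 2661/204779) = 602193*(1332494292/204779) = 802418735182356/204779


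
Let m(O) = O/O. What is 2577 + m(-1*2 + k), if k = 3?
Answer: 2578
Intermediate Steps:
m(O) = 1
2577 + m(-1*2 + k) = 2577 + 1 = 2578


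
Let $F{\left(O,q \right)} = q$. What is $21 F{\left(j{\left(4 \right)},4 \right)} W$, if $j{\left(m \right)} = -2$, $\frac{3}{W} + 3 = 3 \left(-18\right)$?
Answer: $- \frac{84}{19} \approx -4.4211$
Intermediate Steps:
$W = - \frac{1}{19}$ ($W = \frac{3}{-3 + 3 \left(-18\right)} = \frac{3}{-3 - 54} = \frac{3}{-57} = 3 \left(- \frac{1}{57}\right) = - \frac{1}{19} \approx -0.052632$)
$21 F{\left(j{\left(4 \right)},4 \right)} W = 21 \cdot 4 \left(- \frac{1}{19}\right) = 84 \left(- \frac{1}{19}\right) = - \frac{84}{19}$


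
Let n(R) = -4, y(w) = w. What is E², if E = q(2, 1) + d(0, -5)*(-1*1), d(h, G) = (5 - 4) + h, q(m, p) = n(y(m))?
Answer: 25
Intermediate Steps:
q(m, p) = -4
d(h, G) = 1 + h
E = -5 (E = -4 + (1 + 0)*(-1*1) = -4 + 1*(-1) = -4 - 1 = -5)
E² = (-5)² = 25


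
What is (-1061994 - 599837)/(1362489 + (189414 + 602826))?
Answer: -1661831/2154729 ≈ -0.77125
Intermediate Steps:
(-1061994 - 599837)/(1362489 + (189414 + 602826)) = -1661831/(1362489 + 792240) = -1661831/2154729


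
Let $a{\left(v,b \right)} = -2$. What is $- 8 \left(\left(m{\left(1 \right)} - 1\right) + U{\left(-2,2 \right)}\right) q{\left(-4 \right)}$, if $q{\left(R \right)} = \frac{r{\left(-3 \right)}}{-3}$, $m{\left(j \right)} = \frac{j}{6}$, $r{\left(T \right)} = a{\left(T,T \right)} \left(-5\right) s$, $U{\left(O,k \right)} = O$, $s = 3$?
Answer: $- \frac{680}{3} \approx -226.67$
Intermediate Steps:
$r{\left(T \right)} = 30$ ($r{\left(T \right)} = \left(-2\right) \left(-5\right) 3 = 10 \cdot 3 = 30$)
$m{\left(j \right)} = \frac{j}{6}$ ($m{\left(j \right)} = j \frac{1}{6} = \frac{j}{6}$)
$q{\left(R \right)} = -10$ ($q{\left(R \right)} = \frac{30}{-3} = 30 \left(- \frac{1}{3}\right) = -10$)
$- 8 \left(\left(m{\left(1 \right)} - 1\right) + U{\left(-2,2 \right)}\right) q{\left(-4 \right)} = - 8 \left(\left(\frac{1}{6} \cdot 1 - 1\right) - 2\right) \left(-10\right) = - 8 \left(\left(\frac{1}{6} - 1\right) - 2\right) \left(-10\right) = - 8 \left(- \frac{5}{6} - 2\right) \left(-10\right) = \left(-8\right) \left(- \frac{17}{6}\right) \left(-10\right) = \frac{68}{3} \left(-10\right) = - \frac{680}{3}$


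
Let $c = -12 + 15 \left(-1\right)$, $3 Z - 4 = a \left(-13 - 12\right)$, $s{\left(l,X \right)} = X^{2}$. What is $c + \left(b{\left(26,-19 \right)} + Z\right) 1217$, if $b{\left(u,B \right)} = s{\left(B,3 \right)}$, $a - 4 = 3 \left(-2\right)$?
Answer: $32832$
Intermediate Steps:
$a = -2$ ($a = 4 + 3 \left(-2\right) = 4 - 6 = -2$)
$b{\left(u,B \right)} = 9$ ($b{\left(u,B \right)} = 3^{2} = 9$)
$Z = 18$ ($Z = \frac{4}{3} + \frac{\left(-2\right) \left(-13 - 12\right)}{3} = \frac{4}{3} + \frac{\left(-2\right) \left(-25\right)}{3} = \frac{4}{3} + \frac{1}{3} \cdot 50 = \frac{4}{3} + \frac{50}{3} = 18$)
$c = -27$ ($c = -12 - 15 = -27$)
$c + \left(b{\left(26,-19 \right)} + Z\right) 1217 = -27 + \left(9 + 18\right) 1217 = -27 + 27 \cdot 1217 = -27 + 32859 = 32832$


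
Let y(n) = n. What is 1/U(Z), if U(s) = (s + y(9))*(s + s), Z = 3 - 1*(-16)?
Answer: 1/1064 ≈ 0.00093985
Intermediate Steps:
Z = 19 (Z = 3 + 16 = 19)
U(s) = 2*s*(9 + s) (U(s) = (s + 9)*(s + s) = (9 + s)*(2*s) = 2*s*(9 + s))
1/U(Z) = 1/(2*19*(9 + 19)) = 1/(2*19*28) = 1/1064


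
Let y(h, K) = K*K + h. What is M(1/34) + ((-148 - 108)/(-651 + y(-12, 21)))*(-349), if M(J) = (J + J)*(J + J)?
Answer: -12910097/32079 ≈ -402.45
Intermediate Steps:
y(h, K) = h + K² (y(h, K) = K² + h = h + K²)
M(J) = 4*J² (M(J) = (2*J)*(2*J) = 4*J²)
M(1/34) + ((-148 - 108)/(-651 + y(-12, 21)))*(-349) = 4*(1/34)² + ((-148 - 108)/(-651 + (-12 + 21²)))*(-349) = 4*(1/34)² - 256/(-651 + (-12 + 441))*(-349) = 4*(1/1156) - 256/(-651 + 429)*(-349) = 1/289 - 256/(-222)*(-349) = 1/289 - 256*(-1/222)*(-349) = 1/289 + (128/111)*(-349) = 1/289 - 44672/111 = -12910097/32079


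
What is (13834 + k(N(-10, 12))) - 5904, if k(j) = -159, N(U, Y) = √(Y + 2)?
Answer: 7771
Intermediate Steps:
N(U, Y) = √(2 + Y)
(13834 + k(N(-10, 12))) - 5904 = (13834 - 159) - 5904 = 13675 - 5904 = 7771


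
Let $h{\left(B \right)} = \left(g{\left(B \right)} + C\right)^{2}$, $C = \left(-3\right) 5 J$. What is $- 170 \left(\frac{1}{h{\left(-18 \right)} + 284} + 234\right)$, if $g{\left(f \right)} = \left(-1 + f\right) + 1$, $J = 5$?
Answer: $- \frac{355354910}{8933} \approx -39780.0$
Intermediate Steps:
$g{\left(f \right)} = f$
$C = -75$ ($C = \left(-3\right) 5 \cdot 5 = \left(-15\right) 5 = -75$)
$h{\left(B \right)} = \left(-75 + B\right)^{2}$ ($h{\left(B \right)} = \left(B - 75\right)^{2} = \left(-75 + B\right)^{2}$)
$- 170 \left(\frac{1}{h{\left(-18 \right)} + 284} + 234\right) = - 170 \left(\frac{1}{\left(-75 - 18\right)^{2} + 284} + 234\right) = - 170 \left(\frac{1}{\left(-93\right)^{2} + 284} + 234\right) = - 170 \left(\frac{1}{8649 + 284} + 234\right) = - 170 \left(\frac{1}{8933} + 234\right) = \left(-170\right) \frac{2090323}{8933} = - \frac{355354910}{8933}$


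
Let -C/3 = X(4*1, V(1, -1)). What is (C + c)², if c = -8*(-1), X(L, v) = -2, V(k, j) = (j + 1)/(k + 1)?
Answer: 196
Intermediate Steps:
V(k, j) = (1 + j)/(1 + k)
c = 8 (c = -8*(-1) = 8)
C = 6 (C = -3*(-2) = 6)
(C + c)² = (6 + 8)² = 14² = 196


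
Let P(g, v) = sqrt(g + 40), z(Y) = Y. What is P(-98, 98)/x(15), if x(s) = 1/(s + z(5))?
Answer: 20*I*sqrt(58) ≈ 152.32*I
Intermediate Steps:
x(s) = 1/(5 + s) (x(s) = 1/(s + 5) = 1/(5 + s))
P(g, v) = sqrt(40 + g)
P(-98, 98)/x(15) = sqrt(40 - 98)/(1/(5 + 15)) = sqrt(-58)/(1/20) = (I*sqrt(58))/(1/20) = (I*sqrt(58))*20 = 20*I*sqrt(58)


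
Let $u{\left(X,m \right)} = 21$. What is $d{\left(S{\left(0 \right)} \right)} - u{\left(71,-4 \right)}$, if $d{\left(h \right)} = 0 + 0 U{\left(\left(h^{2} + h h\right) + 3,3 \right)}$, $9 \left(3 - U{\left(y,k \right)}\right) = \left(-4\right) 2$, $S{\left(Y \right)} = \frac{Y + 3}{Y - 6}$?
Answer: $-21$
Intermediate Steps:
$S{\left(Y \right)} = \frac{3 + Y}{-6 + Y}$
$U{\left(y,k \right)} = \frac{35}{9}$ ($U{\left(y,k \right)} = 3 - \frac{\left(-4\right) 2}{9} = 3 - - \frac{8}{9} = 3 + \frac{8}{9} = \frac{35}{9}$)
$d{\left(h \right)} = 0$ ($d{\left(h \right)} = 0 + 0 \cdot \frac{35}{9} = 0 + 0 = 0$)
$d{\left(S{\left(0 \right)} \right)} - u{\left(71,-4 \right)} = 0 - 21 = -21$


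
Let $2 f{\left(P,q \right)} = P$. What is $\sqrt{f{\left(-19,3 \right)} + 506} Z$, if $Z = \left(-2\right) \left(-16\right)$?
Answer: $16 \sqrt{1986} \approx 713.03$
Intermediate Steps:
$f{\left(P,q \right)} = \frac{P}{2}$
$Z = 32$
$\sqrt{f{\left(-19,3 \right)} + 506} Z = \sqrt{\frac{1}{2} \left(-19\right) + 506} \cdot 32 = \sqrt{- \frac{19}{2} + 506} \cdot 32 = \sqrt{\frac{993}{2}} \cdot 32 = \frac{\sqrt{1986}}{2} \cdot 32 = 16 \sqrt{1986}$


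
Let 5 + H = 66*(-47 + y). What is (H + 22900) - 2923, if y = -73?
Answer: 12052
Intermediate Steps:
H = -7925 (H = -5 + 66*(-47 - 73) = -5 + 66*(-120) = -5 - 7920 = -7925)
(H + 22900) - 2923 = (-7925 + 22900) - 2923 = 14975 - 2923 = 12052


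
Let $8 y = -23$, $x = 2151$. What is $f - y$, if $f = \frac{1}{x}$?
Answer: $\frac{49481}{17208} \approx 2.8755$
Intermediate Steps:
$y = - \frac{23}{8}$ ($y = \frac{1}{8} \left(-23\right) = - \frac{23}{8} \approx -2.875$)
$f = \frac{1}{2151} \approx 0.0004649$
$f - y = \frac{1}{2151} - - \frac{23}{8} = \frac{1}{2151} + \frac{23}{8} = \frac{49481}{17208}$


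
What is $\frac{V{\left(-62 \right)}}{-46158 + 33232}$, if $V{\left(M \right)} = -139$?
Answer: $\frac{139}{12926} \approx 0.010754$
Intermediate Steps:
$\frac{V{\left(-62 \right)}}{-46158 + 33232} = - \frac{139}{-46158 + 33232} = - \frac{139}{-12926} = \left(-139\right) \left(- \frac{1}{12926}\right) = \frac{139}{12926}$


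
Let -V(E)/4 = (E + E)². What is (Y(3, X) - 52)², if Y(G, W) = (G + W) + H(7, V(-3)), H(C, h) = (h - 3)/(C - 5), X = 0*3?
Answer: 60025/4 ≈ 15006.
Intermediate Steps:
X = 0
V(E) = -16*E² (V(E) = -4*(E + E)² = -4*4*E² = -16*E²)
H(C, h) = (-3 + h)/(-5 + C)
Y(G, W) = -147/2 + G + W (Y(G, W) = (G + W) + (-3 - 16*(-3)²)/(-5 + 7) = (G + W) + (-3 - 16*9)/2 = (G + W) + (-3 - 144)/2 = (G + W) + (½)*(-147) = (G + W) - 147/2 = -147/2 + G + W)
(Y(3, X) - 52)² = ((-147/2 + 3 + 0) - 52)² = (-141/2 - 52)² = (-245/2)² = 60025/4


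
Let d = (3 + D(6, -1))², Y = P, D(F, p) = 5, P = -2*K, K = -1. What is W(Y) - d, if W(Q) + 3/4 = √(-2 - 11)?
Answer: -259/4 + I*√13 ≈ -64.75 + 3.6056*I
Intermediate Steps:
P = 2 (P = -2*(-1) = 2)
Y = 2
W(Q) = -¾ + I*√13 (W(Q) = -¾ + √(-2 - 11) = -¾ + √(-13) = -¾ + I*√13)
d = 64 (d = (3 + 5)² = 8² = 64)
W(Y) - d = (-¾ + I*√13) - 1*64 = (-¾ + I*√13) - 64 = -259/4 + I*√13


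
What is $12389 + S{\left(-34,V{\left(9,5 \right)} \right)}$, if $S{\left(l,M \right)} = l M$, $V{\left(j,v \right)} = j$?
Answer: $12083$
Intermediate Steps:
$S{\left(l,M \right)} = M l$
$12389 + S{\left(-34,V{\left(9,5 \right)} \right)} = 12389 + 9 \left(-34\right) = 12389 - 306 = 12083$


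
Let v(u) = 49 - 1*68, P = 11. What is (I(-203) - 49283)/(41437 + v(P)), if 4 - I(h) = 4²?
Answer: -49295/41418 ≈ -1.1902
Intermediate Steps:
I(h) = -12 (I(h) = 4 - 1*4² = 4 - 1*16 = 4 - 16 = -12)
v(u) = -19 (v(u) = 49 - 68 = -19)
(I(-203) - 49283)/(41437 + v(P)) = (-12 - 49283)/(41437 - 19) = -49295/41418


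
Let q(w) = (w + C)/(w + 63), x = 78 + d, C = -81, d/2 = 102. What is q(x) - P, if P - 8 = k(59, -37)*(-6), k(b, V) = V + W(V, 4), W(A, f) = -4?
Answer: -29143/115 ≈ -253.42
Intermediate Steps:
d = 204 (d = 2*102 = 204)
k(b, V) = -4 + V (k(b, V) = V - 4 = -4 + V)
x = 282 (x = 78 + 204 = 282)
q(w) = (-81 + w)/(63 + w) (q(w) = (w - 81)/(w + 63) = (-81 + w)/(63 + w))
P = 254 (P = 8 + (-4 - 37)*(-6) = 8 - 41*(-6) = 8 + 246 = 254)
q(x) - P = (-81 + 282)/(63 + 282) - 1*254 = 201/345 - 254 = (1/345)*201 - 254 = 67/115 - 254 = -29143/115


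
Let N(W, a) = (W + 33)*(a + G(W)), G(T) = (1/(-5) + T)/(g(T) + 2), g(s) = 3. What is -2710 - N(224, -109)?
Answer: 344992/25 ≈ 13800.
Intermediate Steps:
G(T) = -1/25 + T/5 (G(T) = (1/(-5) + T)/(3 + 2) = (-1/5 + T)/5 = (-1/5 + T)*(1/5) = -1/25 + T/5)
N(W, a) = (33 + W)*(-1/25 + a + W/5) (N(W, a) = (W + 33)*(a + (-1/25 + W/5)) = (33 + W)*(-1/25 + a + W/5))
-2710 - N(224, -109) = -2710 - (-33/25 + 33*(-109) + (1/5)*224**2 + (164/25)*224 + 224*(-109)) = -2710 - (-33/25 - 3597 + (1/5)*50176 + 36736/25 - 24416) = -2710 - (-33/25 - 3597 + 50176/5 + 36736/25 - 24416) = -2710 - 1*(-412742/25) = -2710 + 412742/25 = 344992/25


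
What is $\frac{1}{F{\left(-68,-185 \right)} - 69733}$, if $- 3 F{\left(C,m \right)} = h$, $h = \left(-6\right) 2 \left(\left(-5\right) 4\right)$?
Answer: $- \frac{1}{69813} \approx -1.4324 \cdot 10^{-5}$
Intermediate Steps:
$h = 240$ ($h = \left(-12\right) \left(-20\right) = 240$)
$F{\left(C,m \right)} = -80$ ($F{\left(C,m \right)} = \left(- \frac{1}{3}\right) 240 = -80$)
$\frac{1}{F{\left(-68,-185 \right)} - 69733} = \frac{1}{-80 - 69733} = \frac{1}{-69813} = - \frac{1}{69813}$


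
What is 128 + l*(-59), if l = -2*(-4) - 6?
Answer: 10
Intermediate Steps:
l = 2 (l = 8 - 6 = 2)
128 + l*(-59) = 128 + 2*(-59) = 128 - 118 = 10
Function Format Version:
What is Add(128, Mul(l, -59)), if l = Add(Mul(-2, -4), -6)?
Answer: 10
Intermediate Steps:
l = 2 (l = Add(8, -6) = 2)
Add(128, Mul(l, -59)) = Add(128, Mul(2, -59)) = Add(128, -118) = 10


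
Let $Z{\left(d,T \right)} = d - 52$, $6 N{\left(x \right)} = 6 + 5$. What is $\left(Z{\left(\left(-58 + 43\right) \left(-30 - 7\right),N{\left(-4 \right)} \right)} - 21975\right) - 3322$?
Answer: $-24794$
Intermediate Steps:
$N{\left(x \right)} = \frac{11}{6}$ ($N{\left(x \right)} = \frac{6 + 5}{6} = \frac{1}{6} \cdot 11 = \frac{11}{6}$)
$Z{\left(d,T \right)} = -52 + d$ ($Z{\left(d,T \right)} = d - 52 = -52 + d$)
$\left(Z{\left(\left(-58 + 43\right) \left(-30 - 7\right),N{\left(-4 \right)} \right)} - 21975\right) - 3322 = \left(\left(-52 + \left(-58 + 43\right) \left(-30 - 7\right)\right) - 21975\right) - 3322 = \left(\left(-52 - -555\right) - 21975\right) - 3322 = \left(\left(-52 + 555\right) - 21975\right) - 3322 = \left(503 - 21975\right) - 3322 = -21472 - 3322 = -24794$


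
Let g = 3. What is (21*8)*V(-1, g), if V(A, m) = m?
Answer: 504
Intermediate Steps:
(21*8)*V(-1, g) = (21*8)*3 = 168*3 = 504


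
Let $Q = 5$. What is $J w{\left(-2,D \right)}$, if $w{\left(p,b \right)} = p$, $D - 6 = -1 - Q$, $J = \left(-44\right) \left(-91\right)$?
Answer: $-8008$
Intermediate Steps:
$J = 4004$
$D = 0$ ($D = 6 - 6 = 0$)
$J w{\left(-2,D \right)} = 4004 \left(-2\right) = -8008$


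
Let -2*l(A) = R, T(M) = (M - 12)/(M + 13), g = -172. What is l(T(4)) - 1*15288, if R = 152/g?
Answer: -657365/43 ≈ -15288.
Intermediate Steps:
R = -38/43 (R = 152/(-172) = 152*(-1/172) = -38/43 ≈ -0.88372)
T(M) = (-12 + M)/(13 + M)
l(A) = 19/43 (l(A) = -½*(-38/43) = 19/43)
l(T(4)) - 1*15288 = 19/43 - 1*15288 = 19/43 - 15288 = -657365/43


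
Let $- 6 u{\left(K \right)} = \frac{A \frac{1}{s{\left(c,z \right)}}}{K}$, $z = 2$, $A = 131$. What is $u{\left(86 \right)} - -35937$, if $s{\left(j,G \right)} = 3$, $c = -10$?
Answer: $\frac{55630345}{1548} \approx 35937.0$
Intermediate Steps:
$u{\left(K \right)} = - \frac{131}{18 K}$ ($u{\left(K \right)} = - \frac{\frac{131}{3} \frac{1}{K}}{6} = - \frac{131}{18 K}$)
$u{\left(86 \right)} - -35937 = - \frac{131}{18 \cdot 86} - -35937 = \left(- \frac{131}{18}\right) \frac{1}{86} + 35937 = - \frac{131}{1548} + 35937 = \frac{55630345}{1548}$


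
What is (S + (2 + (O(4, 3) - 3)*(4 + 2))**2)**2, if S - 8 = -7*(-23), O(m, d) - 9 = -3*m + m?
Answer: 72361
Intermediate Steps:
O(m, d) = 9 - 2*m (O(m, d) = 9 + (-3*m + m) = 9 - 2*m)
S = 169 (S = 8 - 7*(-23) = 8 + 161 = 169)
(S + (2 + (O(4, 3) - 3)*(4 + 2))**2)**2 = (169 + (2 + ((9 - 2*4) - 3)*(4 + 2))**2)**2 = (169 + (2 + ((9 - 8) - 3)*6)**2)**2 = (169 + (2 + (1 - 3)*6)**2)**2 = (169 + (2 - 2*6)**2)**2 = (169 + (2 - 12)**2)**2 = (169 + (-10)**2)**2 = (169 + 100)**2 = 269**2 = 72361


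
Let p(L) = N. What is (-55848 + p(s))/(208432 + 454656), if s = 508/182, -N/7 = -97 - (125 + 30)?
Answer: -13521/165772 ≈ -0.081564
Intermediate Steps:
N = 1764 (N = -7*(-97 - (125 + 30)) = -7*(-97 - 1*155) = -7*(-97 - 155) = -7*(-252) = 1764)
s = 254/91 (s = 508*(1/182) = 254/91 ≈ 2.7912)
p(L) = 1764
(-55848 + p(s))/(208432 + 454656) = (-55848 + 1764)/(208432 + 454656) = -54084/663088 = -54084*1/663088 = -13521/165772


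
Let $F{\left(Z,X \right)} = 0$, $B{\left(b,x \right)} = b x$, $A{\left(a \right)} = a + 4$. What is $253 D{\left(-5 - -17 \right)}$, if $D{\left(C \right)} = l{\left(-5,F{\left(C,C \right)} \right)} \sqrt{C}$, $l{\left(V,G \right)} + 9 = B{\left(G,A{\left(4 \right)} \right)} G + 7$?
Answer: $- 1012 \sqrt{3} \approx -1752.8$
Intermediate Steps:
$A{\left(a \right)} = 4 + a$
$l{\left(V,G \right)} = -2 + 8 G^{2}$ ($l{\left(V,G \right)} = -9 + \left(G \left(4 + 4\right) G + 7\right) = -9 + \left(G 8 G + 7\right) = -9 + \left(8 G G + 7\right) = -9 + \left(8 G^{2} + 7\right) = -9 + \left(7 + 8 G^{2}\right) = -2 + 8 G^{2}$)
$D{\left(C \right)} = - 2 \sqrt{C}$ ($D{\left(C \right)} = \left(-2 + 8 \cdot 0^{2}\right) \sqrt{C} = \left(-2 + 8 \cdot 0\right) \sqrt{C} = \left(-2 + 0\right) \sqrt{C} = - 2 \sqrt{C}$)
$253 D{\left(-5 - -17 \right)} = 253 \left(- 2 \sqrt{-5 - -17}\right) = 253 \left(- 2 \sqrt{-5 + 17}\right) = 253 \left(- 2 \sqrt{12}\right) = 253 \left(- 2 \cdot 2 \sqrt{3}\right) = 253 \left(- 4 \sqrt{3}\right) = - 1012 \sqrt{3}$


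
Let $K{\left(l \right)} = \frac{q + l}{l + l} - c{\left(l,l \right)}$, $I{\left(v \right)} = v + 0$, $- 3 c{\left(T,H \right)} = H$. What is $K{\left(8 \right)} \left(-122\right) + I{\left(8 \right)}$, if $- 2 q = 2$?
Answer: $- \frac{8897}{24} \approx -370.71$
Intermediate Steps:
$q = -1$ ($q = \left(- \frac{1}{2}\right) 2 = -1$)
$c{\left(T,H \right)} = - \frac{H}{3}$
$I{\left(v \right)} = v$
$K{\left(l \right)} = \frac{l}{3} + \frac{-1 + l}{2 l}$ ($K{\left(l \right)} = \frac{-1 + l}{l + l} - - \frac{l}{3} = \frac{-1 + l}{2 l} + \frac{l}{3} = \frac{l}{3} + \frac{-1 + l}{2 l}$)
$K{\left(8 \right)} \left(-122\right) + I{\left(8 \right)} = \frac{-3 + 8 \left(3 + 2 \cdot 8\right)}{6 \cdot 8} \left(-122\right) + 8 = \frac{1}{6} \cdot \frac{1}{8} \left(-3 + 8 \left(3 + 16\right)\right) \left(-122\right) + 8 = \frac{1}{6} \cdot \frac{1}{8} \left(-3 + 8 \cdot 19\right) \left(-122\right) + 8 = \frac{1}{6} \cdot \frac{1}{8} \left(-3 + 152\right) \left(-122\right) + 8 = \frac{1}{6} \cdot \frac{1}{8} \cdot 149 \left(-122\right) + 8 = \frac{149}{48} \left(-122\right) + 8 = - \frac{9089}{24} + 8 = - \frac{8897}{24}$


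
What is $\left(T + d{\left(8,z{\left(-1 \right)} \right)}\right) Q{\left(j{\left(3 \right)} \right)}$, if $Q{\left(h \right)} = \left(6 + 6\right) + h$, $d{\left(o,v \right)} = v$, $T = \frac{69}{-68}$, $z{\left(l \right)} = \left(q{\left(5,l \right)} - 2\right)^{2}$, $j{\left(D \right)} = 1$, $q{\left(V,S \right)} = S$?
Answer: $\frac{7059}{68} \approx 103.81$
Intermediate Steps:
$z{\left(l \right)} = \left(-2 + l\right)^{2}$ ($z{\left(l \right)} = \left(l - 2\right)^{2} = \left(-2 + l\right)^{2}$)
$T = - \frac{69}{68}$ ($T = 69 \left(- \frac{1}{68}\right) = - \frac{69}{68} \approx -1.0147$)
$Q{\left(h \right)} = 12 + h$
$\left(T + d{\left(8,z{\left(-1 \right)} \right)}\right) Q{\left(j{\left(3 \right)} \right)} = \left(- \frac{69}{68} + \left(-2 - 1\right)^{2}\right) \left(12 + 1\right) = \left(- \frac{69}{68} + \left(-3\right)^{2}\right) 13 = \left(- \frac{69}{68} + 9\right) 13 = \frac{543}{68} \cdot 13 = \frac{7059}{68}$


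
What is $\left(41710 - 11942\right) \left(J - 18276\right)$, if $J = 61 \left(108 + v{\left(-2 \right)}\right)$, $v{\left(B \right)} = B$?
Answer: $-351560080$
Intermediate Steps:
$J = 6466$ ($J = 61 \left(108 - 2\right) = 61 \cdot 106 = 6466$)
$\left(41710 - 11942\right) \left(J - 18276\right) = \left(41710 - 11942\right) \left(6466 - 18276\right) = 29768 \left(-11810\right) = -351560080$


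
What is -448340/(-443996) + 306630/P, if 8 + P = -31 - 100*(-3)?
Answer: 3784986395/3218971 ≈ 1175.8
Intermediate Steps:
P = 261 (P = -8 + (-31 - 100*(-3)) = -8 + (-31 + 300) = -8 + 269 = 261)
-448340/(-443996) + 306630/P = -448340/(-443996) + 306630/261 = -448340*(-1/443996) + 306630*(1/261) = 112085/110999 + 34070/29 = 3784986395/3218971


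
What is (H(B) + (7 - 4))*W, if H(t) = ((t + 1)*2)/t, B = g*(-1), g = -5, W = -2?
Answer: -54/5 ≈ -10.800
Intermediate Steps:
B = 5 (B = -5*(-1) = 5)
H(t) = (2 + 2*t)/t (H(t) = ((1 + t)*2)/t = (2 + 2*t)/t)
(H(B) + (7 - 4))*W = ((2 + 2/5) + (7 - 4))*(-2) = ((2 + 2*(1/5)) + 3)*(-2) = ((2 + 2/5) + 3)*(-2) = (12/5 + 3)*(-2) = (27/5)*(-2) = -54/5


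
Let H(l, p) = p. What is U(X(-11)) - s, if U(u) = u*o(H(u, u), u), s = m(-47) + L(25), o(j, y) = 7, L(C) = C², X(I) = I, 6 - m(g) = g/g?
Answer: -707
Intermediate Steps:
m(g) = 5 (m(g) = 6 - g/g = 6 - 1*1 = 6 - 1 = 5)
s = 630 (s = 5 + 25² = 5 + 625 = 630)
U(u) = 7*u (U(u) = u*7 = 7*u)
U(X(-11)) - s = 7*(-11) - 1*630 = -77 - 630 = -707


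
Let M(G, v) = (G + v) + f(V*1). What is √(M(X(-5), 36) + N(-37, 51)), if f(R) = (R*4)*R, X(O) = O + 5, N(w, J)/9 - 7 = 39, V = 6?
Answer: 3*√66 ≈ 24.372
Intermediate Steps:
N(w, J) = 414 (N(w, J) = 63 + 9*39 = 63 + 351 = 414)
X(O) = 5 + O
f(R) = 4*R² (f(R) = (4*R)*R = 4*R²)
M(G, v) = 144 + G + v (M(G, v) = (G + v) + 4*(6*1)² = (G + v) + 4*6² = (G + v) + 4*36 = (G + v) + 144 = 144 + G + v)
√(M(X(-5), 36) + N(-37, 51)) = √((144 + (5 - 5) + 36) + 414) = √((144 + 0 + 36) + 414) = √(180 + 414) = √594 = 3*√66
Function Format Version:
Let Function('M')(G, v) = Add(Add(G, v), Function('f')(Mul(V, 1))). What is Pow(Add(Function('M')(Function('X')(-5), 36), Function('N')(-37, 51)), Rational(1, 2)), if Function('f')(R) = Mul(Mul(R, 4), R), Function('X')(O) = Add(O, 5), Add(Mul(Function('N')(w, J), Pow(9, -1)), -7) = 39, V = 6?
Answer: Mul(3, Pow(66, Rational(1, 2))) ≈ 24.372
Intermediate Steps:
Function('N')(w, J) = 414 (Function('N')(w, J) = Add(63, Mul(9, 39)) = Add(63, 351) = 414)
Function('X')(O) = Add(5, O)
Function('f')(R) = Mul(4, Pow(R, 2)) (Function('f')(R) = Mul(Mul(4, R), R) = Mul(4, Pow(R, 2)))
Function('M')(G, v) = Add(144, G, v) (Function('M')(G, v) = Add(Add(G, v), Mul(4, Pow(Mul(6, 1), 2))) = Add(Add(G, v), Mul(4, Pow(6, 2))) = Add(Add(G, v), Mul(4, 36)) = Add(Add(G, v), 144) = Add(144, G, v))
Pow(Add(Function('M')(Function('X')(-5), 36), Function('N')(-37, 51)), Rational(1, 2)) = Pow(Add(Add(144, Add(5, -5), 36), 414), Rational(1, 2)) = Pow(Add(Add(144, 0, 36), 414), Rational(1, 2)) = Pow(Add(180, 414), Rational(1, 2)) = Pow(594, Rational(1, 2)) = Mul(3, Pow(66, Rational(1, 2)))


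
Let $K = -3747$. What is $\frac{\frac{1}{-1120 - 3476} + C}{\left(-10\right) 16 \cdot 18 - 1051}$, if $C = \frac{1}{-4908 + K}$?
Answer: $\frac{4417}{52122937260} \approx 8.4742 \cdot 10^{-8}$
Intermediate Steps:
$C = - \frac{1}{8655}$ ($C = \frac{1}{-4908 - 3747} = \frac{1}{-8655} = - \frac{1}{8655} \approx -0.00011554$)
$\frac{\frac{1}{-1120 - 3476} + C}{\left(-10\right) 16 \cdot 18 - 1051} = \frac{\frac{1}{-1120 - 3476} - \frac{1}{8655}}{\left(-10\right) 16 \cdot 18 - 1051} = \frac{\frac{1}{-4596} - \frac{1}{8655}}{\left(-160\right) 18 - 1051} = \frac{- \frac{1}{4596} - \frac{1}{8655}}{-2880 - 1051} = - \frac{4417}{13259460 \left(-3931\right)} = \left(- \frac{4417}{13259460}\right) \left(- \frac{1}{3931}\right) = \frac{4417}{52122937260}$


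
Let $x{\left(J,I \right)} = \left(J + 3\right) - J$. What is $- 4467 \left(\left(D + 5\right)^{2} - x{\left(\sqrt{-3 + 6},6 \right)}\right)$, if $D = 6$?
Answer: $-527106$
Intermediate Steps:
$x{\left(J,I \right)} = 3$ ($x{\left(J,I \right)} = \left(3 + J\right) - J = 3$)
$- 4467 \left(\left(D + 5\right)^{2} - x{\left(\sqrt{-3 + 6},6 \right)}\right) = - 4467 \left(\left(6 + 5\right)^{2} - 3\right) = - 4467 \left(11^{2} - 3\right) = - 4467 \left(121 - 3\right) = \left(-4467\right) 118 = -527106$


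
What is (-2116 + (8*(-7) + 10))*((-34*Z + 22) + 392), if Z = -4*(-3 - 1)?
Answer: 281060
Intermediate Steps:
Z = 16 (Z = -4*(-4) = 16)
(-2116 + (8*(-7) + 10))*((-34*Z + 22) + 392) = (-2116 + (8*(-7) + 10))*((-34*16 + 22) + 392) = (-2116 + (-56 + 10))*((-544 + 22) + 392) = (-2116 - 46)*(-522 + 392) = -2162*(-130) = 281060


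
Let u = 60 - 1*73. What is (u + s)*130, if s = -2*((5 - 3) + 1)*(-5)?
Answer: 2210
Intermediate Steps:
u = -13 (u = 60 - 73 = -13)
s = 30 (s = -2*(2 + 1)*(-5) = -2*3*(-5) = -6*(-5) = 30)
(u + s)*130 = (-13 + 30)*130 = 17*130 = 2210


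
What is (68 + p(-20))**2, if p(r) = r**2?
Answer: 219024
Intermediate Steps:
(68 + p(-20))**2 = (68 + (-20)**2)**2 = (68 + 400)**2 = 468**2 = 219024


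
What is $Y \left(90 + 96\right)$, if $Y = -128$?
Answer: $-23808$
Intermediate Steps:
$Y \left(90 + 96\right) = - 128 \left(90 + 96\right) = \left(-128\right) 186 = -23808$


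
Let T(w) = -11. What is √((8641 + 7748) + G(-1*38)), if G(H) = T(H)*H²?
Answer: √505 ≈ 22.472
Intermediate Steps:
G(H) = -11*H²
√((8641 + 7748) + G(-1*38)) = √((8641 + 7748) - 11*(-1*38)²) = √(16389 - 11*(-38)²) = √(16389 - 11*1444) = √(16389 - 15884) = √505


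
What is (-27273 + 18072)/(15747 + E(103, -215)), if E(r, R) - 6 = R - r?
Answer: -3067/5145 ≈ -0.59611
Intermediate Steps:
E(r, R) = 6 + R - r (E(r, R) = 6 + (R - r) = 6 + R - r)
(-27273 + 18072)/(15747 + E(103, -215)) = (-27273 + 18072)/(15747 + (6 - 215 - 1*103)) = -9201/(15747 + (6 - 215 - 103)) = -9201/(15747 - 312) = -9201/15435 = -9201*1/15435 = -3067/5145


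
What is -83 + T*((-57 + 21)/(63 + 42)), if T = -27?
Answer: -2581/35 ≈ -73.743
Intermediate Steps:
-83 + T*((-57 + 21)/(63 + 42)) = -83 - 27*(-57 + 21)/(63 + 42) = -83 - (-972)/105 = -83 - 27*(-12/35) = -83 + 324/35 = -2581/35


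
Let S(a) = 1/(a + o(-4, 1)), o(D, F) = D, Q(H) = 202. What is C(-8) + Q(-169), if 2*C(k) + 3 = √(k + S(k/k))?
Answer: 401/2 + 5*I*√3/6 ≈ 200.5 + 1.4434*I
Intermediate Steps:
S(a) = 1/(-4 + a) (S(a) = 1/(a - 4) = 1/(-4 + a))
C(k) = -3/2 + √(-⅓ + k)/2 (C(k) = -3/2 + √(k + 1/(-4 + k/k))/2 = -3/2 + √(k + 1/(-4 + 1))/2 = -3/2 + √(k + 1/(-3))/2 = -3/2 + √(k - ⅓)/2 = -3/2 + √(-⅓ + k)/2)
C(-8) + Q(-169) = (-3/2 + √(-3 + 9*(-8))/6) + 202 = (-3/2 + √(-3 - 72)/6) + 202 = (-3/2 + √(-75)/6) + 202 = (-3/2 + (5*I*√3)/6) + 202 = (-3/2 + 5*I*√3/6) + 202 = 401/2 + 5*I*√3/6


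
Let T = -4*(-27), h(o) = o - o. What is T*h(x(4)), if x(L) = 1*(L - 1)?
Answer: 0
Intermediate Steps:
x(L) = -1 + L (x(L) = 1*(-1 + L) = -1 + L)
h(o) = 0
T = 108
T*h(x(4)) = 108*0 = 0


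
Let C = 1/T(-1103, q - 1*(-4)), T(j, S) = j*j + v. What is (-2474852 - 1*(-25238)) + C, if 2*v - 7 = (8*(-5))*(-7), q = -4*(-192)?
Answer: -5961147917068/2433505 ≈ -2.4496e+6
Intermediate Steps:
q = 768
v = 287/2 (v = 7/2 + ((8*(-5))*(-7))/2 = 7/2 + (-40*(-7))/2 = 7/2 + (½)*280 = 7/2 + 140 = 287/2 ≈ 143.50)
T(j, S) = 287/2 + j² (T(j, S) = j*j + 287/2 = j² + 287/2 = 287/2 + j²)
C = 2/2433505 (C = 1/(287/2 + (-1103)²) = 1/(287/2 + 1216609) = 1/(2433505/2) = 2/2433505 ≈ 8.2186e-7)
(-2474852 - 1*(-25238)) + C = (-2474852 - 1*(-25238)) + 2/2433505 = (-2474852 + 25238) + 2/2433505 = -2449614 + 2/2433505 = -5961147917068/2433505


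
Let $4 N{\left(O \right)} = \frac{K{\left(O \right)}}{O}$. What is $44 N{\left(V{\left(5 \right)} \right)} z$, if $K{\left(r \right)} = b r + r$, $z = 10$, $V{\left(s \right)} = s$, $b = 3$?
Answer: $440$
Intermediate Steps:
$K{\left(r \right)} = 4 r$ ($K{\left(r \right)} = 3 r + r = 4 r$)
$N{\left(O \right)} = 1$ ($N{\left(O \right)} = \frac{4 O \frac{1}{O}}{4} = \frac{1}{4} \cdot 4 = 1$)
$44 N{\left(V{\left(5 \right)} \right)} z = 44 \cdot 1 \cdot 10 = 44 \cdot 10 = 440$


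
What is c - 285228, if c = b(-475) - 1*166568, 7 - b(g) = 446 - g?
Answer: -452710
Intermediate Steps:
b(g) = -439 + g (b(g) = 7 - (446 - g) = 7 + (-446 + g) = -439 + g)
c = -167482 (c = (-439 - 475) - 1*166568 = -914 - 166568 = -167482)
c - 285228 = -167482 - 285228 = -452710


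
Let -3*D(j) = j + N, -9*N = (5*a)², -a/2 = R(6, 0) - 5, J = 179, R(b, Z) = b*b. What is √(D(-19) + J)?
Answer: 4*√18957/9 ≈ 61.193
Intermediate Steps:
R(b, Z) = b²
a = -62 (a = -2*(6² - 5) = -2*(36 - 5) = -2*31 = -62)
N = -96100/9 (N = -(5*(-62))²/9 = -⅑*(-310)² = -⅑*96100 = -96100/9 ≈ -10678.)
D(j) = 96100/27 - j/3 (D(j) = -(j - 96100/9)/3 = -(-96100/9 + j)/3 = 96100/27 - j/3)
√(D(-19) + J) = √((96100/27 - ⅓*(-19)) + 179) = √((96100/27 + 19/3) + 179) = √(96271/27 + 179) = √(101104/27) = 4*√18957/9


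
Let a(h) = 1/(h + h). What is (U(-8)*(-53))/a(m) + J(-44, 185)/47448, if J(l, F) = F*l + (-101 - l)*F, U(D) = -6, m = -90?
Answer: -2715942205/47448 ≈ -57240.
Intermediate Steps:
a(h) = 1/(2*h)
J(l, F) = F*l + F*(-101 - l)
(U(-8)*(-53))/a(m) + J(-44, 185)/47448 = (-6*(-53))/(((1/2)/(-90))) - 101*185/47448 = 318/(((1/2)*(-1/90))) - 18685*1/47448 = 318/(-1/180) - 18685/47448 = 318*(-180) - 18685/47448 = -57240 - 18685/47448 = -2715942205/47448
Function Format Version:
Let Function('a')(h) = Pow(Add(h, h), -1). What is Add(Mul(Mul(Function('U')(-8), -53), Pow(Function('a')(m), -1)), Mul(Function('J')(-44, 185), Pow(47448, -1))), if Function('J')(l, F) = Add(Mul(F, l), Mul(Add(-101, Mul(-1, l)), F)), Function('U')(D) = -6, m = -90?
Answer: Rational(-2715942205, 47448) ≈ -57240.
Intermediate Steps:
Function('a')(h) = Mul(Rational(1, 2), Pow(h, -1)) (Function('a')(h) = Pow(Mul(2, h), -1) = Mul(Rational(1, 2), Pow(h, -1)))
Function('J')(l, F) = Add(Mul(F, l), Mul(F, Add(-101, Mul(-1, l))))
Add(Mul(Mul(Function('U')(-8), -53), Pow(Function('a')(m), -1)), Mul(Function('J')(-44, 185), Pow(47448, -1))) = Add(Mul(Mul(-6, -53), Pow(Mul(Rational(1, 2), Pow(-90, -1)), -1)), Mul(Mul(-101, 185), Pow(47448, -1))) = Add(Mul(318, Pow(Mul(Rational(1, 2), Rational(-1, 90)), -1)), Mul(-18685, Rational(1, 47448))) = Add(Mul(318, Pow(Rational(-1, 180), -1)), Rational(-18685, 47448)) = Add(Mul(318, -180), Rational(-18685, 47448)) = Add(-57240, Rational(-18685, 47448)) = Rational(-2715942205, 47448)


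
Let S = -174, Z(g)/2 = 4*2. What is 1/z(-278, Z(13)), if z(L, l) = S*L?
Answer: 1/48372 ≈ 2.0673e-5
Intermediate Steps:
Z(g) = 16 (Z(g) = 2*(4*2) = 2*8 = 16)
z(L, l) = -174*L
1/z(-278, Z(13)) = 1/(-174*(-278)) = 1/48372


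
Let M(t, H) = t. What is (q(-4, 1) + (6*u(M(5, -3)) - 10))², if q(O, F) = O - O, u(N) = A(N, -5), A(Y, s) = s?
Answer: 1600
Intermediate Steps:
u(N) = -5
q(O, F) = 0
(q(-4, 1) + (6*u(M(5, -3)) - 10))² = (0 + (6*(-5) - 10))² = (0 + (-30 - 10))² = (0 - 40)² = (-40)² = 1600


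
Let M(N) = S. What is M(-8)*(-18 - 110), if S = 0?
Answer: 0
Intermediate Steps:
M(N) = 0
M(-8)*(-18 - 110) = 0*(-18 - 110) = 0*(-128) = 0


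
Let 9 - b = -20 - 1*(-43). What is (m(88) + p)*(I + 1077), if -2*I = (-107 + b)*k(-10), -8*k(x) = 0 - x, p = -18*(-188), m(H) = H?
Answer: 3476774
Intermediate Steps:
p = 3384
b = -14 (b = 9 - (-20 - 1*(-43)) = 9 - (-20 + 43) = 9 - 1*23 = 9 - 23 = -14)
k(x) = x/8 (k(x) = -(0 - x)/8 = -(-1)*x/8 = x/8)
I = -605/8 (I = -(-107 - 14)*(1/8)*(-10)/2 = -(-121)*(-5)/(2*4) = -1/2*605/4 = -605/8 ≈ -75.625)
(m(88) + p)*(I + 1077) = (88 + 3384)*(-605/8 + 1077) = 3472*(8011/8) = 3476774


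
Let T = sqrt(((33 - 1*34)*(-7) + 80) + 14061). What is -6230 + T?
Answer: -6230 + 6*sqrt(393) ≈ -6111.1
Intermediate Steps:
T = 6*sqrt(393) (T = sqrt(((33 - 34)*(-7) + 80) + 14061) = sqrt((-1*(-7) + 80) + 14061) = sqrt((7 + 80) + 14061) = sqrt(87 + 14061) = sqrt(14148) = 6*sqrt(393) ≈ 118.95)
-6230 + T = -6230 + 6*sqrt(393)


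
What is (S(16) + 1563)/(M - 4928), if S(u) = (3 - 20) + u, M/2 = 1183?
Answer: -781/1281 ≈ -0.60968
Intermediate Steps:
M = 2366 (M = 2*1183 = 2366)
S(u) = -17 + u
(S(16) + 1563)/(M - 4928) = ((-17 + 16) + 1563)/(2366 - 4928) = (-1 + 1563)/(-2562) = 1562*(-1/2562) = -781/1281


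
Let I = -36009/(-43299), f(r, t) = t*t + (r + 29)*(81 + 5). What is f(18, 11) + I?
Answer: 20032194/4811 ≈ 4163.8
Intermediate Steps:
f(r, t) = 2494 + t² + 86*r (f(r, t) = t² + (29 + r)*86 = t² + (2494 + 86*r) = 2494 + t² + 86*r)
I = 4001/4811 (I = -36009*(-1/43299) = 4001/4811 ≈ 0.83164)
f(18, 11) + I = (2494 + 11² + 86*18) + 4001/4811 = (2494 + 121 + 1548) + 4001/4811 = 4163 + 4001/4811 = 20032194/4811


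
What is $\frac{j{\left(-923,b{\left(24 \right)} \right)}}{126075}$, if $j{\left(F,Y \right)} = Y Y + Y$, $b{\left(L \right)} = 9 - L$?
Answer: $\frac{14}{8405} \approx 0.0016657$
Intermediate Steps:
$j{\left(F,Y \right)} = Y + Y^{2}$ ($j{\left(F,Y \right)} = Y^{2} + Y = Y + Y^{2}$)
$\frac{j{\left(-923,b{\left(24 \right)} \right)}}{126075} = \frac{\left(9 - 24\right) \left(1 + \left(9 - 24\right)\right)}{126075} = \left(9 - 24\right) \left(1 + \left(9 - 24\right)\right) \frac{1}{126075} = - 15 \left(1 - 15\right) \frac{1}{126075} = \left(-15\right) \left(-14\right) \frac{1}{126075} = 210 \cdot \frac{1}{126075} = \frac{14}{8405}$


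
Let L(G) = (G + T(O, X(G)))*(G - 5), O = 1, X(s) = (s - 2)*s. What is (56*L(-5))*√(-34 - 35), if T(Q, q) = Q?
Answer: 2240*I*√69 ≈ 18607.0*I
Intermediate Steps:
X(s) = s*(-2 + s) (X(s) = (-2 + s)*s = s*(-2 + s))
L(G) = (1 + G)*(-5 + G) (L(G) = (G + 1)*(G - 5) = (1 + G)*(-5 + G))
(56*L(-5))*√(-34 - 35) = (56*(-5 + (-5)² - 4*(-5)))*√(-34 - 35) = (56*(-5 + 25 + 20))*√(-69) = (56*40)*(I*√69) = 2240*(I*√69) = 2240*I*√69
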